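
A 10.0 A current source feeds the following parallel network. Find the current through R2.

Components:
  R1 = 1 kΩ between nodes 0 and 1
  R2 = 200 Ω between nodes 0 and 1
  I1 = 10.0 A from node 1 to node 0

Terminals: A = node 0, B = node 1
All resistors sit directly between nodes 0 and 1, so they are in parallel and share one voltage V; the full source current 10 A splits among them.
1/R_par = 1/1000 + 1/200 = 0.006 S  =>  R_par = 166.7 Ω
V = I × R_par = 10 × 166.7 = 1667 V
I_R2 = V/R2 = 1667/200 = 8.333 A

Final answer: 8.333 A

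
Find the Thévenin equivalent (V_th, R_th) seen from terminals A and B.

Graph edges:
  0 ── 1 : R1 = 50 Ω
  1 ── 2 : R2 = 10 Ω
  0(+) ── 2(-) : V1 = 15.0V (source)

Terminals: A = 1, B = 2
Step 1 — V_th is the open-circuit voltage V_A - V_B (nothing connected across the terminals).
Nodal analysis, taking node 2 as the 0 V reference.
Source V1 fixes V_0 = 15 V.
KCL at each unknown node (sum of currents leaving = 0; resistances in Ω):
  Node 1: (V_1 - 15)/50 + (V_1 - 0)/10 = 0
Collecting terms: 0.12 × V_1 = 0.3  =>  V_1 = 2.5 V
V_th = V_1 - V_2 = 2.5 - 0 = 2.5 V
Step 2 — R_th: zero the source — replace V1 by a short circuit (node 2 merges into node 0) — and find the resistance seen between A (node 1) and B (node 0).
Reduce the network between node 1 (A) and node 0 (B) by series/parallel combination:
  Rp1 = R1 ‖ R2 (parallel, both between nodes 0 and 1) = 1/(1/50 + 1/10) = 8.333 Ω
R_th = 8.333 Ω

Final answer: V_th = 2.5 V, R_th = 8.333 Ω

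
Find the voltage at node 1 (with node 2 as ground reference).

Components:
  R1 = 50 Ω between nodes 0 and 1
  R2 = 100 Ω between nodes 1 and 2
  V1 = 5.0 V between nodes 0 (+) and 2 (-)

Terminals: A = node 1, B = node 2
Nodal analysis, taking node 2 as the 0 V reference.
Source V1 fixes V_0 = 5 V.
KCL at each unknown node (sum of currents leaving = 0; resistances in Ω):
  Node 1: (V_1 - 5)/50 + (V_1 - 0)/100 = 0
Collecting terms: 0.03 × V_1 = 0.1  =>  V_1 = 3.333 V
The requested potential is V_1 = 3.333 V.

Final answer: V_1 = 3.333 V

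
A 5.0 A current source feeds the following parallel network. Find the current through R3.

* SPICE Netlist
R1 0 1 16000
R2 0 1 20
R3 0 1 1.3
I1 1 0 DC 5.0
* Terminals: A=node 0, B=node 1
All resistors sit directly between nodes 0 and 1, so they are in parallel and share one voltage V; the full source current 5 A splits among them.
1/R_par = 1/16000 + 1/20 + 1/1.3 = 0.8193 S  =>  R_par = 1.221 Ω
V = I × R_par = 5 × 1.221 = 6.103 V
I_R3 = V/R3 = 6.103/1.3 = 4.694 A

Final answer: 4.694 A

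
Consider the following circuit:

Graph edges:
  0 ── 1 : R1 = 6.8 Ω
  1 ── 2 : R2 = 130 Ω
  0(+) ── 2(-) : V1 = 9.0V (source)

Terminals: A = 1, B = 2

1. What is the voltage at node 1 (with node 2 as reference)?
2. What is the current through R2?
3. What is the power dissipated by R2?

Nodal analysis, taking node 2 as the 0 V reference.
Source V1 fixes V_0 = 9 V.
KCL at each unknown node (sum of currents leaving = 0; resistances in Ω):
  Node 1: (V_1 - 9)/6.8 + (V_1 - 0)/130 = 0
Collecting terms: 0.1548 × V_1 = 1.324  =>  V_1 = 8.553 V
Part 1:
  Read off the nodal solution: V_1 = 8.553 V
Part 2:
  I_R2 = (V_1 - V_2)/R2 = (8.553 - 0)/130 = 0.06579 A
  Magnitude: I_R2 = 0.06579 A
Part 3:
  I_R2 = (V_1 - V_2)/R2 = (8.553 - 0)/130 = 0.06579 A
  P_R2 = I_R2² × R2 = (0.06579)² × 130 = 0.5627 W

Final answers:
1. V_1 = 8.553 V
2. I_R2 = 0.06579 A
3. P_R2 = 0.5627 W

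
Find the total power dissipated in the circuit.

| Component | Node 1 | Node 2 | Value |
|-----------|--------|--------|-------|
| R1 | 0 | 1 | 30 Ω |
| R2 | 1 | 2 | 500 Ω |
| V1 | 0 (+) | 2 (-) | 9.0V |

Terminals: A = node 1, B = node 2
Nodal analysis, taking node 2 as the 0 V reference.
Source V1 fixes V_0 = 9 V.
KCL at each unknown node (sum of currents leaving = 0; resistances in Ω):
  Node 1: (V_1 - 9)/30 + (V_1 - 0)/500 = 0
Collecting terms: 0.03533 × V_1 = 0.3  =>  V_1 = 8.491 V
Power in each resistor, P = (ΔV)²/R:
  P_R1 = (9 - 8.491)²/30 = 0.008651 W
  P_R2 = (8.491 - 0)²/500 = 0.1442 W
P_total = P_R1 + P_R2 = 0.1528 W

Final answer: 0.1528 W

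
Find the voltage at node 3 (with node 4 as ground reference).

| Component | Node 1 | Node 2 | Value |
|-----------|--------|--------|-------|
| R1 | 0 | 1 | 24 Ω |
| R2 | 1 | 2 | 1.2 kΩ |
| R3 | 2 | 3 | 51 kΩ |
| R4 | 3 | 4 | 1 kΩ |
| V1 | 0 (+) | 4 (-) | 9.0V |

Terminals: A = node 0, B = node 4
Nodal analysis, taking node 4 as the 0 V reference.
Source V1 fixes V_0 = 9 V.
KCL at each unknown node (sum of currents leaving = 0; resistances in Ω):
  Node 1: (V_1 - 9)/24 + (V_1 - V_2)/1200 = 0
  Node 2: (V_2 - V_1)/1200 + (V_2 - V_3)/51000 = 0
  Node 3: (V_3 - V_2)/51000 + (V_3 - 0)/1000 = 0
Collecting terms (coefficients in siemens):
  0.0425·V_1 - 0.0008333·V_2 = 0.375
  0.0008529·V_2 - 0.0008333·V_1 - 0.00001961·V_3 = 0
  0.00102·V_3 - 0.00001961·V_2 = 0
Solving these 3 simultaneous equations (Gaussian elimination) gives:
  V_1 = 8.996 V, V_2 = 8.793 V, V_3 = 0.1691 V
The requested potential is V_3 = 0.1691 V.

Final answer: V_3 = 0.1691 V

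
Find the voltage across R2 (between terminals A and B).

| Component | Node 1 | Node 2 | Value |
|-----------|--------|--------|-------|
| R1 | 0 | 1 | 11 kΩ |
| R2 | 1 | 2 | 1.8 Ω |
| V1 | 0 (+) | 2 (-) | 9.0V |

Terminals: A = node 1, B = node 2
R1 and R2 are in series across V1 (node 0 → node 1 → node 2), and the output A–B is taken across R2, so this is a voltage divider.
Series current: I = V1/(R1 + R2) = 9/(11000 + 1.8) = 9/11000 = 0.000818 A
V_R2 = I × R2 = V1 × R2/(R1 + R2) = 9 × 1.8/11000 = 0.001472 V

Final answer: 0.001472 V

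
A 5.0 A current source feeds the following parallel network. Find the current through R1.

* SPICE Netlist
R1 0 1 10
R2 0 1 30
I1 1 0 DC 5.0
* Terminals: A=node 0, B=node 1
All resistors sit directly between nodes 0 and 1, so they are in parallel and share one voltage V; the full source current 5 A splits among them.
1/R_par = 1/10 + 1/30 = 0.1333 S  =>  R_par = 7.5 Ω
V = I × R_par = 5 × 7.5 = 37.5 V
I_R1 = V/R1 = 37.5/10 = 3.75 A

Final answer: 3.75 A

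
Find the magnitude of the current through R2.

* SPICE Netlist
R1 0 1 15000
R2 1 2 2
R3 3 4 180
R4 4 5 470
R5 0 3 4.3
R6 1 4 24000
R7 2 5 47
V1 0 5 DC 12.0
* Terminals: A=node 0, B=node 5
Nodal analysis, taking node 5 as the 0 V reference.
Source V1 fixes V_0 = 12 V.
KCL at each unknown node (sum of currents leaving = 0; resistances in Ω):
  Node 1: (V_1 - 12)/15000 + (V_1 - V_2)/2 + (V_1 - V_4)/24000 = 0
  Node 2: (V_2 - V_1)/2 + (V_2 - 0)/47 = 0
  Node 3: (V_3 - V_4)/180 + (V_3 - 12)/4.3 = 0
  Node 4: (V_4 - V_3)/180 + (V_4 - 0)/470 + (V_4 - V_1)/24000 = 0
Collecting terms (coefficients in siemens):
  0.5001·V_1 - 0.5·V_2 - 0.00004167·V_4 = 0.0008
  0.5213·V_2 - 0.5·V_1 = 0
  0.2381·V_3 - 0.005556·V_4 = 2.791
  0.007725·V_4 - 0.00004167·V_1 - 0.005556·V_3 = 0
Solving these 4 simultaneous equations (Gaussian elimination) gives:
  V_1 = 0.0564 V, V_2 = 0.0541 V, V_3 = 11.92 V, V_4 = 8.573 V
I_R2 = (V_1 - V_2)/R2 = (0.0564 - 0.0541)/2 = 0.001151 A
|I_R2| = 0.001151 A

Final answer: |I_R2| = 0.001151 A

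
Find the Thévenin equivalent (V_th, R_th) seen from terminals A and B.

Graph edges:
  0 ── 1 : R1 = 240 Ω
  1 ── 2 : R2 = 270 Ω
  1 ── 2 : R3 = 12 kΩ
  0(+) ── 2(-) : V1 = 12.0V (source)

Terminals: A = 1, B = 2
Step 1 — V_th is the open-circuit voltage V_A - V_B (nothing connected across the terminals).
Nodal analysis, taking node 2 as the 0 V reference.
Source V1 fixes V_0 = 12 V.
KCL at each unknown node (sum of currents leaving = 0; resistances in Ω):
  Node 1: (V_1 - 12)/240 + (V_1 - 0)/270 + (V_1 - 0)/12000 = 0
Collecting terms: 0.007954 × V_1 = 0.05  =>  V_1 = 6.286 V
V_th = V_1 - V_2 = 6.286 - 0 = 6.286 V
Step 2 — R_th: zero the source — replace V1 by a short circuit (node 2 merges into node 0) — and find the resistance seen between A (node 1) and B (node 0).
Reduce the network between node 1 (A) and node 0 (B) by series/parallel combination:
  Rp1 = R1 ‖ R2 ‖ R3 (parallel, all between nodes 0 and 1) = 1/(1/240 + 1/270 + 1/12000) = 125.7 Ω
R_th = 125.7 Ω

Final answer: V_th = 6.286 V, R_th = 125.7 Ω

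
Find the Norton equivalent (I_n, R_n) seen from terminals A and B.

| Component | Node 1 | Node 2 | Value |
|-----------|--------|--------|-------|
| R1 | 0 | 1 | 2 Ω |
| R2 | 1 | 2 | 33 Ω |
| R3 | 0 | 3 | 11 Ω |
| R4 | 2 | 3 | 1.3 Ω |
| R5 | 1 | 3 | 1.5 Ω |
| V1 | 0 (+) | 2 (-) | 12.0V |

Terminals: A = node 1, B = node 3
Find the Thévenin equivalent first; then I_n = V_th/R_th and R_n = R_th.
Step 1 — V_th is the open-circuit voltage V_A - V_B (nothing connected across the terminals).
Nodal analysis, taking node 2 as the 0 V reference.
Source V1 fixes V_0 = 12 V.
KCL at each unknown node (sum of currents leaving = 0; resistances in Ω):
  Node 1: (V_1 - 12)/2 + (V_1 - 0)/33 + (V_1 - V_3)/1.5 = 0
  Node 3: (V_3 - 12)/11 + (V_3 - 0)/1.3 + (V_3 - V_1)/1.5 = 0
Collecting terms (coefficients in siemens):
  1.197·V_1 - 0.6667·V_3 = 6
  1.527·V_3 - 0.6667·V_1 = 1.091
Determinant D = (1.197)(1.527) - (-0.6667)(-0.6667) = 1.383
V_1 = [(6)(1.527) - (-0.6667)(1.091)]/D = 7.149 V
V_3 = [(1.197)(1.091) - (6)(-0.6667)]/D = 3.836 V
V_th = V_1 - V_3 = 7.149 - 3.836 = 3.313 V
Step 2 — R_th: zero the source — replace V1 by a short circuit (node 2 merges into node 0) — and find the resistance seen between A (node 1) and B (node 3).
Reduce the network between node 1 (A) and node 3 (B) by series/parallel combination:
  Rp1 = R1 ‖ R2 (parallel, both between nodes 0 and 1) = 1/(1/2 + 1/33) = 1.886 Ω
  Rp2 = R3 ‖ R4 (parallel, both between nodes 0 and 3) = 1/(1/11 + 1/1.3) = 1.163 Ω
  Rs1 = Rp1 + Rp2 (series, joined only at node 0) = 1.886 + 1.163 = 3.048 Ω
  Rp3 = R5 ‖ Rs1 (parallel, both between nodes 1 and 3) = 1/(1/1.5 + 1/3.048) = 1.005 Ω
R_th = 1.005 Ω
I_n = V_th/R_th = 3.313/1.005 = 3.296 A, and R_n = R_th = 1.005 Ω

Final answer: I_n = 3.296 A, R_n = 1.005 Ω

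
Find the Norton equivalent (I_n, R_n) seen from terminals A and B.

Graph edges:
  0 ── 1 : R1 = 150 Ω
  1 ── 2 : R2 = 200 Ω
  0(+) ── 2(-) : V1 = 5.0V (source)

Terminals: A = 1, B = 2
Find the Thévenin equivalent first; then I_n = V_th/R_th and R_n = R_th.
Step 1 — V_th is the open-circuit voltage V_A - V_B (nothing connected across the terminals).
Nodal analysis, taking node 2 as the 0 V reference.
Source V1 fixes V_0 = 5 V.
KCL at each unknown node (sum of currents leaving = 0; resistances in Ω):
  Node 1: (V_1 - 5)/150 + (V_1 - 0)/200 = 0
Collecting terms: 0.01167 × V_1 = 0.03333  =>  V_1 = 2.857 V
V_th = V_1 - V_2 = 2.857 - 0 = 2.857 V
Step 2 — R_th: zero the source — replace V1 by a short circuit (node 2 merges into node 0) — and find the resistance seen between A (node 1) and B (node 0).
Reduce the network between node 1 (A) and node 0 (B) by series/parallel combination:
  Rp1 = R1 ‖ R2 (parallel, both between nodes 0 and 1) = 1/(1/150 + 1/200) = 85.71 Ω
R_th = 85.71 Ω
I_n = V_th/R_th = 2.857/85.71 = 0.03333 A, and R_n = R_th = 85.71 Ω

Final answer: I_n = 0.03333 A, R_n = 85.71 Ω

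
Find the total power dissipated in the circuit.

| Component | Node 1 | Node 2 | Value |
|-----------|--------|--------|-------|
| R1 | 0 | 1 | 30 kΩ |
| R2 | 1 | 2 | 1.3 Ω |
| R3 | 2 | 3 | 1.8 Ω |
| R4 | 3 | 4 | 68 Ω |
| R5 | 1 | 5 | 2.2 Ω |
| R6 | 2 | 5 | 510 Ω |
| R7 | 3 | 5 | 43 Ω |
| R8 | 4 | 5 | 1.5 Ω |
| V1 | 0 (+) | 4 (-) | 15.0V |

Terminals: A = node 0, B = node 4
Nodal analysis, taking node 4 as the 0 V reference.
Source V1 fixes V_0 = 15 V.
KCL at each unknown node (sum of currents leaving = 0; resistances in Ω):
  Node 1: (V_1 - 15)/30000 + (V_1 - V_2)/1.3 + (V_1 - V_5)/2.2 = 0
  Node 2: (V_2 - V_1)/1.3 + (V_2 - V_3)/1.8 + (V_2 - V_5)/510 = 0
  Node 3: (V_3 - V_2)/1.8 + (V_3 - 0)/68 + (V_3 - V_5)/43 = 0
  Node 5: (V_5 - V_1)/2.2 + (V_5 - V_2)/510 + (V_5 - V_3)/43 + (V_5 - 0)/1.5 = 0
Collecting terms (coefficients in siemens):
  1.224·V_1 - 0.7692·V_2 - 0.4545·V_5 = 0.0005
  1.327·V_2 - 0.7692·V_1 - 0.5556·V_3 - 0.001961·V_5 = 0
  0.5935·V_3 - 0.5556·V_2 - 0.02326·V_5 = 0
  1.146·V_5 - 0.4545·V_1 - 0.001961·V_2 - 0.02326·V_3 = 0
Solving these 4 simultaneous equations (Gaussian elimination) gives:
  V_1 = 0.001716 V, V_2 = 0.001657 V, V_3 = 0.001579 V, V_5 = 0.0007151 V
Power in each resistor, P = (ΔV)²/R:
  P_R1 = (15 - 0.001716)²/30000 = 0.007498 W
  P_R2 = (0.001716 - 0.001657)²/1.3 = 0.000000002651 W
  P_R3 = (0.001657 - 0.001579)²/1.8 = 0.000000003376 W
  P_R4 = (0.001579 - 0)²/68 = 0.00000003666 W
  P_R5 = (0.001716 - 0.0007151)²/2.2 = 0.000000455 W
  P_R6 = (0.001657 - 0.0007151)²/510 = 0.000000001739 W
  P_R7 = (0.001579 - 0.0007151)²/43 = 0.00000001736 W
  P_R8 = (0 - 0.0007151)²/1.5 = 0.0000003409 W
P_total = P_R1 + P_R2 + P_R3 + P_R4 + P_R5 + P_R6 + P_R7 + P_R8 = 0.007499 W

Final answer: 0.007499 W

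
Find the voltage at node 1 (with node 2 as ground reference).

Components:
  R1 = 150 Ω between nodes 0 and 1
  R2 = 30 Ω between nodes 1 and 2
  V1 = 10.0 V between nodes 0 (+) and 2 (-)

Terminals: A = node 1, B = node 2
Nodal analysis, taking node 2 as the 0 V reference.
Source V1 fixes V_0 = 10 V.
KCL at each unknown node (sum of currents leaving = 0; resistances in Ω):
  Node 1: (V_1 - 10)/150 + (V_1 - 0)/30 = 0
Collecting terms: 0.04 × V_1 = 0.06667  =>  V_1 = 1.667 V
The requested potential is V_1 = 1.667 V.

Final answer: V_1 = 1.667 V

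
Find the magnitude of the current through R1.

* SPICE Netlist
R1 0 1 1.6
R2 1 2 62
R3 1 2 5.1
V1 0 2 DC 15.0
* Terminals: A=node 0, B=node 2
Nodal analysis, taking node 2 as the 0 V reference.
Source V1 fixes V_0 = 15 V.
KCL at each unknown node (sum of currents leaving = 0; resistances in Ω):
  Node 1: (V_1 - 15)/1.6 + (V_1 - 0)/62 + (V_1 - 0)/5.1 = 0
Collecting terms: 0.8372 × V_1 = 9.375  =>  V_1 = 11.2 V
I_R1 = (V_0 - V_1)/R1 = (15 - 11.2)/1.6 = 2.376 A
|I_R1| = 2.376 A

Final answer: |I_R1| = 2.376 A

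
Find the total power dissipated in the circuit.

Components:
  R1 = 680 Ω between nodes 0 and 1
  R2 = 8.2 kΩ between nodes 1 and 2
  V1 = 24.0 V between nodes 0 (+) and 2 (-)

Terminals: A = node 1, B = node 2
Nodal analysis, taking node 2 as the 0 V reference.
Source V1 fixes V_0 = 24 V.
KCL at each unknown node (sum of currents leaving = 0; resistances in Ω):
  Node 1: (V_1 - 24)/680 + (V_1 - 0)/8200 = 0
Collecting terms: 0.001593 × V_1 = 0.03529  =>  V_1 = 22.16 V
Power in each resistor, P = (ΔV)²/R:
  P_R1 = (24 - 22.16)²/680 = 0.004967 W
  P_R2 = (22.16 - 0)²/8200 = 0.0599 W
P_total = P_R1 + P_R2 = 0.06486 W

Final answer: 0.06486 W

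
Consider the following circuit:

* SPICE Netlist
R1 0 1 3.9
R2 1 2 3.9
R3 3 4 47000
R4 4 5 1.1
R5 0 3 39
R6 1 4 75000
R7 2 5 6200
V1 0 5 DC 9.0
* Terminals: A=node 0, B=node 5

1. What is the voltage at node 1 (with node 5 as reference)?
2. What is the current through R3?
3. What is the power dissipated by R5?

Nodal analysis, taking node 5 as the 0 V reference.
Source V1 fixes V_0 = 9 V.
KCL at each unknown node (sum of currents leaving = 0; resistances in Ω):
  Node 1: (V_1 - 9)/3.9 + (V_1 - V_2)/3.9 + (V_1 - V_4)/75000 = 0
  Node 2: (V_2 - V_1)/3.9 + (V_2 - 0)/6200 = 0
  Node 3: (V_3 - V_4)/47000 + (V_3 - 9)/39 = 0
  Node 4: (V_4 - V_3)/47000 + (V_4 - 0)/1.1 + (V_4 - V_1)/75000 = 0
Collecting terms (coefficients in siemens):
  0.5128·V_1 - 0.2564·V_2 - 0.00001333·V_4 = 2.308
  0.2566·V_2 - 0.2564·V_1 = 0
  0.02566·V_3 - 0.00002128·V_4 = 0.2308
  0.9091·V_4 - 0.00001333·V_1 - 0.00002128·V_3 = 0
Solving these 4 simultaneous equations (Gaussian elimination) gives:
  V_1 = 8.994 V, V_2 = 8.988 V, V_3 = 8.993 V, V_4 = 0.0003424 V
Part 1:
  Read off the nodal solution: V_1 = 8.994 V
Part 2:
  I_R3 = (V_3 - V_4)/R3 = (8.993 - 0.0003424)/47000 = 0.0001913 A
  Magnitude: I_R3 = 0.0001913 A
Part 3:
  I_R5 = (V_0 - V_3)/R5 = (9 - 8.993)/39 = 0.0001913 A
  P_R5 = I_R5² × R5 = (0.0001913)² × 39 = 0.000001428 W

Final answers:
1. V_1 = 8.994 V
2. I_R3 = 0.0001913 A
3. P_R5 = 1.428e-06 W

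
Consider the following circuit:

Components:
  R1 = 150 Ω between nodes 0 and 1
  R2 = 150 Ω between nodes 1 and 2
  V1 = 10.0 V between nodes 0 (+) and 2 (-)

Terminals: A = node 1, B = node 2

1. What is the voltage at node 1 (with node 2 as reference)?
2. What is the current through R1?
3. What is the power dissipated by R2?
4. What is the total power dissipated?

Nodal analysis, taking node 2 as the 0 V reference.
Source V1 fixes V_0 = 10 V.
KCL at each unknown node (sum of currents leaving = 0; resistances in Ω):
  Node 1: (V_1 - 10)/150 + (V_1 - 0)/150 = 0
Collecting terms: 0.01333 × V_1 = 0.06667  =>  V_1 = 5 V
Part 1:
  Read off the nodal solution: V_1 = 5 V
Part 2:
  I_R1 = (V_0 - V_1)/R1 = (10 - 5)/150 = 0.03333 A
  Magnitude: I_R1 = 0.03333 A
Part 3:
  I_R2 = (V_1 - V_2)/R2 = (5 - 0)/150 = 0.03333 A
  P_R2 = I_R2² × R2 = (0.03333)² × 150 = 0.1667 W
Part 4:
  Power in each resistor, P = (ΔV)²/R:
    P_R1 = (10 - 5)²/150 = 0.1667 W
    P_R2 = (5 - 0)²/150 = 0.1667 W
  P_total = P_R1 + P_R2 = 0.3333 W

Final answers:
1. V_1 = 5 V
2. I_R1 = 0.03333 A
3. P_R2 = 0.1667 W
4. P_total = 0.3333 W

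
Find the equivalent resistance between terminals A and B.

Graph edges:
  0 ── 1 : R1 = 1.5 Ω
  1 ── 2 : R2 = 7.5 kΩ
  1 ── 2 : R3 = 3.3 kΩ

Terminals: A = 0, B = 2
Reduce the network between node 0 (A) and node 2 (B) by series/parallel combination:
  Rp1 = R2 ‖ R3 (parallel, both between nodes 1 and 2) = 1/(1/7500 + 1/3300) = 2292 Ω
  Rs1 = R1 + Rp1 (series, joined only at node 1) = 1.5 + 2292 = 2293 Ω
R_eq = 2.293 kΩ

Final answer: 2.293 kΩ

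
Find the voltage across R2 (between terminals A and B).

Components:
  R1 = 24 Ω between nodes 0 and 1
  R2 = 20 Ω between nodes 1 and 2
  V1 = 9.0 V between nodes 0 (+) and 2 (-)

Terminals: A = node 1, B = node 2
R1 and R2 are in series across V1 (node 0 → node 1 → node 2), and the output A–B is taken across R2, so this is a voltage divider.
Series current: I = V1/(R1 + R2) = 9/(24 + 20) = 9/44 = 0.2045 A
V_R2 = I × R2 = V1 × R2/(R1 + R2) = 9 × 20/44 = 4.091 V

Final answer: 4.091 V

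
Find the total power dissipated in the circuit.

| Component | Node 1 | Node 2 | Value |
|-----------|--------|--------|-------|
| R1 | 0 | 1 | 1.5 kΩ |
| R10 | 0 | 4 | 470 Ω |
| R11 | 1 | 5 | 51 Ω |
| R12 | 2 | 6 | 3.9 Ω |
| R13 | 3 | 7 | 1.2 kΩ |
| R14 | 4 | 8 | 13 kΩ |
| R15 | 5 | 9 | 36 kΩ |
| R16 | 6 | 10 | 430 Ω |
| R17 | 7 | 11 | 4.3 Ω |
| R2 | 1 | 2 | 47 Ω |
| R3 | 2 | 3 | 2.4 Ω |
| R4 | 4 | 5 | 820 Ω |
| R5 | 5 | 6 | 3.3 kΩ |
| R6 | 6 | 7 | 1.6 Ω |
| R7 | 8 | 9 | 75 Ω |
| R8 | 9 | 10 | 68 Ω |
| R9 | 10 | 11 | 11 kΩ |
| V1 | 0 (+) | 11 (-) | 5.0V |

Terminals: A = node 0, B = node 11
Nodal analysis, taking node 11 as the 0 V reference.
Source V1 fixes V_0 = 5 V.
KCL at each unknown node (sum of currents leaving = 0; resistances in Ω):
  Node 1: (V_1 - 5)/1500 + (V_1 - V_2)/47 + (V_1 - V_5)/51 = 0
  Node 2: (V_2 - V_1)/47 + (V_2 - V_3)/2.4 + (V_2 - V_6)/3.9 = 0
  Node 3: (V_3 - V_2)/2.4 + (V_3 - V_7)/1200 = 0
  Node 4: (V_4 - V_5)/820 + (V_4 - 5)/470 + (V_4 - V_8)/13000 = 0
  Node 5: (V_5 - V_4)/820 + (V_5 - V_6)/3300 + (V_5 - V_1)/51 + (V_5 - V_9)/36000 = 0
  Node 6: (V_6 - V_5)/3300 + (V_6 - V_7)/1.6 + (V_6 - V_2)/3.9 + (V_6 - V_10)/430 = 0
  Node 7: (V_7 - V_6)/1.6 + (V_7 - V_3)/1200 + (V_7 - 0)/4.3 = 0
  Node 8: (V_8 - V_9)/75 + (V_8 - V_4)/13000 = 0
  Node 9: (V_9 - V_8)/75 + (V_9 - V_10)/68 + (V_9 - V_5)/36000 = 0
  Node 10: (V_10 - V_9)/68 + (V_10 - 0)/11000 + (V_10 - V_6)/430 = 0
Collecting terms (coefficients in siemens):
  0.04155·V_1 - 0.02128·V_2 - 0.01961·V_5 = 0.003333
  0.6944·V_2 - 0.02128·V_1 - 0.4167·V_3 - 0.2564·V_6 = 0
  0.4175·V_3 - 0.4167·V_2 - 0.0008333·V_7 = 0
  0.003424·V_4 - 0.00122·V_5 - 0.00007692·V_8 = 0.01064
  0.02116·V_5 - 0.01961·V_1 - 0.00122·V_4 - 0.000303·V_6 - 0.00002778·V_9 = 0
  0.884·V_6 - 0.2564·V_2 - 0.000303·V_5 - 0.625·V_7 - 0.002326·V_10 = 0
  0.8584·V_7 - 0.0008333·V_3 - 0.625·V_6 = 0
  0.01341·V_8 - 0.00007692·V_4 - 0.01333·V_9 = 0
  0.02807·V_9 - 0.00002778·V_5 - 0.01333·V_8 - 0.01471·V_10 = 0
  0.01712·V_10 - 0.002326·V_6 - 0.01471·V_9 = 0
Solving these 10 simultaneous equations (Gaussian elimination) gives:
  V_1 = 0.3609 V, V_2 = 0.06401 V, V_3 = 0.06394 V, V_4 = 3.298 V
  V_5 = 0.5253 V, V_6 = 0.03949 V, V_7 = 0.02882 V, V_8 = 0.1766 V
  V_9 = 0.1586 V, V_10 = 0.1416 V
Power in each resistor, P = (ΔV)²/R:
  P_R1 = (5 - 0.3609)²/1500 = 0.01435 W
  P_R2 = (0.3609 - 0.06401)²/47 = 0.001875 W
  P_R3 = (0.06401 - 0.06394)²/2.4 = 0.000000002056 W
  P_R4 = (3.298 - 0.5253)²/820 = 0.009375 W
  P_R5 = (0.5253 - 0.03949)²/3300 = 0.00007152 W
  P_R6 = (0.03949 - 0.02882)²/1.6 = 0.00007122 W
  P_R7 = (0.1766 - 0.1586)²/75 = 0.000004324 W
  P_R8 = (0.1586 - 0.1416)²/68 = 0.00000426 W
  P_R9 = (0.1416 - 0)²/11000 = 0.000001822 W
  P_R10 = (5 - 3.298)²/470 = 0.006164 W
  P_R11 = (0.3609 - 0.5253)²/51 = 0.0005301 W
  P_R12 = (0.06401 - 0.03949)²/3.9 = 0.0001542 W
  P_R13 = (0.06394 - 0.02882)²/1200 = 0.000001028 W
  P_R14 = (3.298 - 0.1766)²/13000 = 0.0007494 W
  P_R15 = (0.5253 - 0.1586)²/36000 = 0.000003735 W
  P_R16 = (0.03949 - 0.1416)²/430 = 0.00002424 W
  P_R17 = (0.02882 - 0)²/4.3 = 0.0001931 W
P_total = P_R1 + P_R2 + P_R3 + P_R4 + P_R5 + P_R6 + P_R7 + P_R8 + P_R9 + P_R10 + P_R11 + P_R12 + P_R13 + P_R14 + P_R15 + P_R16 + P_R17 = 0.03357 W

Final answer: 0.03357 W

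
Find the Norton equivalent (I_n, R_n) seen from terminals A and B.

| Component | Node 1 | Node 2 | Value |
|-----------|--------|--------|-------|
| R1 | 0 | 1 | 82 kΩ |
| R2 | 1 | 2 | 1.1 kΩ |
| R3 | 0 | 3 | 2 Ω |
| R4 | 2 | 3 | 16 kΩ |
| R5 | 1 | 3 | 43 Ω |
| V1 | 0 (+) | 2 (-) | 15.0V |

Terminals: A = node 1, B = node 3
Find the Thévenin equivalent first; then I_n = V_th/R_th and R_n = R_th.
Step 1 — V_th is the open-circuit voltage V_A - V_B (nothing connected across the terminals).
Nodal analysis, taking node 2 as the 0 V reference.
Source V1 fixes V_0 = 15 V.
KCL at each unknown node (sum of currents leaving = 0; resistances in Ω):
  Node 1: (V_1 - 15)/82000 + (V_1 - 0)/1100 + (V_1 - V_3)/43 = 0
  Node 3: (V_3 - 15)/2 + (V_3 - 0)/16000 + (V_3 - V_1)/43 = 0
Collecting terms (coefficients in siemens):
  0.02418·V_1 - 0.02326·V_3 = 0.0001829
  0.5233·V_3 - 0.02326·V_1 = 7.5
Determinant D = (0.02418)(0.5233) - (-0.02326)(-0.02326) = 0.01211
V_1 = [(0.0001829)(0.5233) - (-0.02326)(7.5)]/D = 14.41 V
V_3 = [(0.02418)(7.5) - (0.0001829)(-0.02326)]/D = 14.97 V
V_th = V_1 - V_3 = 14.41 - 14.97 = -0.563 V
Step 2 — R_th: zero the source — replace V1 by a short circuit (node 2 merges into node 0) — and find the resistance seen between A (node 1) and B (node 3).
Reduce the network between node 1 (A) and node 3 (B) by series/parallel combination:
  Rp1 = R1 ‖ R2 (parallel, both between nodes 0 and 1) = 1/(1/82000 + 1/1100) = 1085 Ω
  Rp2 = R3 ‖ R4 (parallel, both between nodes 0 and 3) = 1/(1/2 + 1/16000) = 2 Ω
  Rs1 = Rp1 + Rp2 (series, joined only at node 0) = 1085 + 2 = 1087 Ω
  Rp3 = R5 ‖ Rs1 (parallel, both between nodes 1 and 3) = 1/(1/43 + 1/1087) = 41.36 Ω
R_th = 41.36 Ω
I_n = V_th/R_th = -0.563/41.36 = -0.01361 A, and R_n = R_th = 41.36 Ω

Final answer: I_n = -0.01361 A, R_n = 41.36 Ω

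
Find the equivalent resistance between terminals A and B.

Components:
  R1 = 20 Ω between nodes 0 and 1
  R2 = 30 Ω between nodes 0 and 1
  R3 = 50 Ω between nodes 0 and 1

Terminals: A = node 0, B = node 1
Reduce the network between node 0 (A) and node 1 (B) by series/parallel combination:
  Rp1 = R1 ‖ R2 ‖ R3 (parallel, all between nodes 0 and 1) = 1/(1/20 + 1/30 + 1/50) = 9.677 Ω
R_eq = 9.677 Ω

Final answer: 9.677 Ω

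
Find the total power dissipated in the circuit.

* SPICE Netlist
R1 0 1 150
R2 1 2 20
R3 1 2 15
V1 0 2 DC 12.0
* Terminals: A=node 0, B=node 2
Nodal analysis, taking node 2 as the 0 V reference.
Source V1 fixes V_0 = 12 V.
KCL at each unknown node (sum of currents leaving = 0; resistances in Ω):
  Node 1: (V_1 - 12)/150 + (V_1 - 0)/20 + (V_1 - 0)/15 = 0
Collecting terms: 0.1233 × V_1 = 0.08  =>  V_1 = 0.6486 V
Power in each resistor, P = (ΔV)²/R:
  P_R1 = (12 - 0.6486)²/150 = 0.859 W
  P_R2 = (0.6486 - 0)²/20 = 0.02104 W
  P_R3 = (0.6486 - 0)²/15 = 0.02805 W
P_total = P_R1 + P_R2 + P_R3 = 0.9081 W

Final answer: 0.9081 W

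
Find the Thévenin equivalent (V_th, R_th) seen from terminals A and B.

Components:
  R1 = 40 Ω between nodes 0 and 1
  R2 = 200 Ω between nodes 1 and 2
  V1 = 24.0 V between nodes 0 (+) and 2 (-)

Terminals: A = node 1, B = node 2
Step 1 — V_th is the open-circuit voltage V_A - V_B (nothing connected across the terminals).
Nodal analysis, taking node 2 as the 0 V reference.
Source V1 fixes V_0 = 24 V.
KCL at each unknown node (sum of currents leaving = 0; resistances in Ω):
  Node 1: (V_1 - 24)/40 + (V_1 - 0)/200 = 0
Collecting terms: 0.03 × V_1 = 0.6  =>  V_1 = 20 V
V_th = V_1 - V_2 = 20 - 0 = 20 V
Step 2 — R_th: zero the source — replace V1 by a short circuit (node 2 merges into node 0) — and find the resistance seen between A (node 1) and B (node 0).
Reduce the network between node 1 (A) and node 0 (B) by series/parallel combination:
  Rp1 = R1 ‖ R2 (parallel, both between nodes 0 and 1) = 1/(1/40 + 1/200) = 33.33 Ω
R_th = 33.33 Ω

Final answer: V_th = 20 V, R_th = 33.33 Ω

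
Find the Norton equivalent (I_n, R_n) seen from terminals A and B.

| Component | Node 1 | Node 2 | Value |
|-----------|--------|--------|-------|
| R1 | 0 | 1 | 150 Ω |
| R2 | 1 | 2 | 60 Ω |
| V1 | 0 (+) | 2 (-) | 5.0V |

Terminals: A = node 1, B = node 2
Find the Thévenin equivalent first; then I_n = V_th/R_th and R_n = R_th.
Step 1 — V_th is the open-circuit voltage V_A - V_B (nothing connected across the terminals).
Nodal analysis, taking node 2 as the 0 V reference.
Source V1 fixes V_0 = 5 V.
KCL at each unknown node (sum of currents leaving = 0; resistances in Ω):
  Node 1: (V_1 - 5)/150 + (V_1 - 0)/60 = 0
Collecting terms: 0.02333 × V_1 = 0.03333  =>  V_1 = 1.429 V
V_th = V_1 - V_2 = 1.429 - 0 = 1.429 V
Step 2 — R_th: zero the source — replace V1 by a short circuit (node 2 merges into node 0) — and find the resistance seen between A (node 1) and B (node 0).
Reduce the network between node 1 (A) and node 0 (B) by series/parallel combination:
  Rp1 = R1 ‖ R2 (parallel, both between nodes 0 and 1) = 1/(1/150 + 1/60) = 42.86 Ω
R_th = 42.86 Ω
I_n = V_th/R_th = 1.429/42.86 = 0.03333 A, and R_n = R_th = 42.86 Ω

Final answer: I_n = 0.03333 A, R_n = 42.86 Ω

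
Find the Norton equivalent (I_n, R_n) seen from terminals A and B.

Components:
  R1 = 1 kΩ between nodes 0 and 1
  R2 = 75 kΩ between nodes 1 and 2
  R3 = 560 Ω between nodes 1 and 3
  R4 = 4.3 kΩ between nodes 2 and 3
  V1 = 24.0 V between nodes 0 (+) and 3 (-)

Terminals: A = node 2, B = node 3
Find the Thévenin equivalent first; then I_n = V_th/R_th and R_n = R_th.
Step 1 — V_th is the open-circuit voltage V_A - V_B (nothing connected across the terminals).
Nodal analysis, taking node 3 as the 0 V reference.
Source V1 fixes V_0 = 24 V.
KCL at each unknown node (sum of currents leaving = 0; resistances in Ω):
  Node 1: (V_1 - 24)/1000 + (V_1 - V_2)/75000 + (V_1 - 0)/560 = 0
  Node 2: (V_2 - V_1)/75000 + (V_2 - 0)/4300 = 0
Collecting terms (coefficients in siemens):
  0.002799·V_1 - 0.00001333·V_2 = 0.024
  0.0002459·V_2 - 0.00001333·V_1 = 0
Determinant D = (0.002799)(0.0002459) - (-0.00001333)(-0.00001333) = 0.0000006881
V_1 = [(0.024)(0.0002459) - (-0.00001333)(0)]/D = 8.577 V
V_2 = [(0.002799)(0) - (0.024)(-0.00001333)]/D = 0.4651 V
V_th = V_2 - V_3 = 0.4651 - 0 = 0.4651 V
Step 2 — R_th: zero the source — replace V1 by a short circuit (node 3 merges into node 0) — and find the resistance seen between A (node 2) and B (node 0).
Reduce the network between node 2 (A) and node 0 (B) by series/parallel combination:
  Rp1 = R1 ‖ R3 (parallel, both between nodes 0 and 1) = 1/(1/1000 + 1/560) = 359 Ω
  Rs1 = R2 + Rp1 (series, joined only at node 1) = 75000 + 359 = 75360 Ω
  Rp2 = R4 ‖ Rs1 (parallel, both between nodes 0 and 2) = 1/(1/4300 + 1/75360) = 4068 Ω
R_th = 4.068 kΩ
I_n = V_th/R_th = 0.4651/4068 = 0.0001143 A, and R_n = R_th = 4.068 kΩ

Final answer: I_n = 0.0001143 A, R_n = 4.068 kΩ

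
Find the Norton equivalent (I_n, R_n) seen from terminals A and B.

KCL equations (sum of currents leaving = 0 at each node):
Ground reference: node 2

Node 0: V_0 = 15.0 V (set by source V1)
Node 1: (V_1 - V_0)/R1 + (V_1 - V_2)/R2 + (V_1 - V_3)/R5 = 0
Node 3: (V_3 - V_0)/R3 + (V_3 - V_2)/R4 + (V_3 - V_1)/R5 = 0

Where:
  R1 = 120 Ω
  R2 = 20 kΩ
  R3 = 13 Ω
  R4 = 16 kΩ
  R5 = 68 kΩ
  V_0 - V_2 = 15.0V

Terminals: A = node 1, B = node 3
Find the Thévenin equivalent first; then I_n = V_th/R_th and R_n = R_th.
Step 1 — V_th is the open-circuit voltage V_A - V_B (nothing connected across the terminals).
Nodal analysis, taking node 2 as the 0 V reference.
Source V1 fixes V_0 = 15 V.
KCL at each unknown node (sum of currents leaving = 0; resistances in Ω):
  Node 1: (V_1 - 15)/120 + (V_1 - 0)/20000 + (V_1 - V_3)/68000 = 0
  Node 3: (V_3 - 15)/13 + (V_3 - 0)/16000 + (V_3 - V_1)/68000 = 0
Collecting terms (coefficients in siemens):
  0.008398·V_1 - 0.00001471·V_3 = 0.125
  0.077·V_3 - 0.00001471·V_1 = 1.154
Determinant D = (0.008398)(0.077) - (-0.00001471)(-0.00001471) = 0.0006467
V_1 = [(0.125)(0.077) - (-0.00001471)(1.154)]/D = 14.91 V
V_3 = [(0.008398)(1.154) - (0.125)(-0.00001471)]/D = 14.99 V
V_th = V_1 - V_3 = 14.91 - 14.99 = -0.07714 V
Step 2 — R_th: zero the source — replace V1 by a short circuit (node 2 merges into node 0) — and find the resistance seen between A (node 1) and B (node 3).
Reduce the network between node 1 (A) and node 3 (B) by series/parallel combination:
  Rp1 = R1 ‖ R2 (parallel, both between nodes 0 and 1) = 1/(1/120 + 1/20000) = 119.3 Ω
  Rp2 = R3 ‖ R4 (parallel, both between nodes 0 and 3) = 1/(1/13 + 1/16000) = 12.99 Ω
  Rs1 = Rp1 + Rp2 (series, joined only at node 0) = 119.3 + 12.99 = 132.3 Ω
  Rp3 = R5 ‖ Rs1 (parallel, both between nodes 1 and 3) = 1/(1/68000 + 1/132.3) = 132 Ω
R_th = 132 Ω
I_n = V_th/R_th = -0.07714/132 = -0.0005843 A, and R_n = R_th = 132 Ω

Final answer: I_n = -0.0005843 A, R_n = 132 Ω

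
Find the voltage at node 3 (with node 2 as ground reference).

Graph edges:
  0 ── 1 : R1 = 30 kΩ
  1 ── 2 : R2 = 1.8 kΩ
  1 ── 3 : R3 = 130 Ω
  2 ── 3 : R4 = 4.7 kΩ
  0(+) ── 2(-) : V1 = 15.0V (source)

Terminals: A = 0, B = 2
Nodal analysis, taking node 2 as the 0 V reference.
Source V1 fixes V_0 = 15 V.
KCL at each unknown node (sum of currents leaving = 0; resistances in Ω):
  Node 1: (V_1 - 15)/30000 + (V_1 - 0)/1800 + (V_1 - V_3)/130 = 0
  Node 3: (V_3 - V_1)/130 + (V_3 - 0)/4700 = 0
Collecting terms (coefficients in siemens):
  0.008281·V_1 - 0.007692·V_3 = 0.0005
  0.007905·V_3 - 0.007692·V_1 = 0
Determinant D = (0.008281)(0.007905) - (-0.007692)(-0.007692) = 0.000006292
V_1 = [(0.0005)(0.007905) - (-0.007692)(0)]/D = 0.6282 V
V_3 = [(0.008281)(0) - (0.0005)(-0.007692)]/D = 0.6113 V
The requested potential is V_3 = 0.6113 V.

Final answer: V_3 = 0.6113 V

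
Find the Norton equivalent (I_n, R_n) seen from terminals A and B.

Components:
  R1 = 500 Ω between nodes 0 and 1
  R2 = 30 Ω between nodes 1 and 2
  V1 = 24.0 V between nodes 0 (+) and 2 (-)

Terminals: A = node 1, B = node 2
Find the Thévenin equivalent first; then I_n = V_th/R_th and R_n = R_th.
Step 1 — V_th is the open-circuit voltage V_A - V_B (nothing connected across the terminals).
Nodal analysis, taking node 2 as the 0 V reference.
Source V1 fixes V_0 = 24 V.
KCL at each unknown node (sum of currents leaving = 0; resistances in Ω):
  Node 1: (V_1 - 24)/500 + (V_1 - 0)/30 = 0
Collecting terms: 0.03533 × V_1 = 0.048  =>  V_1 = 1.358 V
V_th = V_1 - V_2 = 1.358 - 0 = 1.358 V
Step 2 — R_th: zero the source — replace V1 by a short circuit (node 2 merges into node 0) — and find the resistance seen between A (node 1) and B (node 0).
Reduce the network between node 1 (A) and node 0 (B) by series/parallel combination:
  Rp1 = R1 ‖ R2 (parallel, both between nodes 0 and 1) = 1/(1/500 + 1/30) = 28.3 Ω
R_th = 28.3 Ω
I_n = V_th/R_th = 1.358/28.3 = 0.048 A, and R_n = R_th = 28.3 Ω

Final answer: I_n = 0.048 A, R_n = 28.3 Ω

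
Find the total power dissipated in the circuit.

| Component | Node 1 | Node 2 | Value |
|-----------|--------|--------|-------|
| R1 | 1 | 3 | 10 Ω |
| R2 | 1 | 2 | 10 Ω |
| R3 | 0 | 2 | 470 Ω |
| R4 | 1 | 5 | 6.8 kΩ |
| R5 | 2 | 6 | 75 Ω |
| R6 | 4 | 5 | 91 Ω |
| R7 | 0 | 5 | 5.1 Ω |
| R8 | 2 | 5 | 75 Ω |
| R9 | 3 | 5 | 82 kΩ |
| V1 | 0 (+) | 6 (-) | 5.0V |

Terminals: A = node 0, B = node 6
Nodal analysis, taking node 6 as the 0 V reference.
Source V1 fixes V_0 = 5 V.
KCL at each unknown node (sum of currents leaving = 0; resistances in Ω):
  Node 1: (V_1 - V_3)/10 + (V_1 - V_2)/10 + (V_1 - V_5)/6800 = 0
  Node 2: (V_2 - V_1)/10 + (V_2 - 5)/470 + (V_2 - 0)/75 + (V_2 - V_5)/75 = 0
  Node 3: (V_3 - V_1)/10 + (V_3 - V_5)/82000 = 0
  Node 4: (V_4 - V_5)/91 = 0
  Node 5: (V_5 - V_1)/6800 + (V_5 - V_4)/91 + (V_5 - 5)/5.1 + (V_5 - V_2)/75 + (V_5 - V_3)/82000 = 0
Collecting terms (coefficients in siemens):
  0.2001·V_1 - 0.1·V_2 - 0.1·V_3 - 0.0001471·V_5 = 0
  0.1288·V_2 - 0.1·V_1 - 0.01333·V_5 = 0.01064
  0.1·V_3 - 0.1·V_1 - 0.0000122·V_5 = 0
  0.01099·V_4 - 0.01099·V_5 = 0
  0.2206·V_5 - 0.0001471·V_1 - 0.01333·V_2 - 0.0000122·V_3 - 0.01099·V_4 = 0.9804
Solving these 5 simultaneous equations (Gaussian elimination) gives:
  V_1 = 2.63 V, V_2 = 2.626 V, V_3 = 2.63 V, V_4 = 4.847 V
  V_5 = 4.847 V
Power in each resistor, P = (ΔV)²/R:
  P_R1 = (2.63 - 2.63)²/10 = 0.000000007311 W
  P_R2 = (2.63 - 2.626)²/10 = 0.000001247 W
  P_R3 = (5 - 2.626)²/470 = 0.01199 W
  P_R4 = (2.63 - 4.847)²/6800 = 0.0007231 W
  P_R5 = (2.626 - 0)²/75 = 0.09196 W
  P_R6 = (4.847 - 4.847)²/91 = 0 W
  P_R7 = (5 - 4.847)²/5.1 = 0.00458 W
  P_R8 = (2.626 - 4.847)²/75 = 0.06577 W
  P_R9 = (2.63 - 4.847)²/82000 = 0.00005995 W
P_total = P_R1 + P_R2 + P_R3 + P_R4 + P_R5 + P_R6 + P_R7 + P_R8 + P_R9 = 0.1751 W

Final answer: 0.1751 W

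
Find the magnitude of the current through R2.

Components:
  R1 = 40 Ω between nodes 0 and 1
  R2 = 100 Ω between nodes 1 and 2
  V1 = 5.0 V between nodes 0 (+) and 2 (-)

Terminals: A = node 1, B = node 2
Nodal analysis, taking node 2 as the 0 V reference.
Source V1 fixes V_0 = 5 V.
KCL at each unknown node (sum of currents leaving = 0; resistances in Ω):
  Node 1: (V_1 - 5)/40 + (V_1 - 0)/100 = 0
Collecting terms: 0.035 × V_1 = 0.125  =>  V_1 = 3.571 V
I_R2 = (V_1 - V_2)/R2 = (3.571 - 0)/100 = 0.03571 A
|I_R2| = 0.03571 A

Final answer: |I_R2| = 0.03571 A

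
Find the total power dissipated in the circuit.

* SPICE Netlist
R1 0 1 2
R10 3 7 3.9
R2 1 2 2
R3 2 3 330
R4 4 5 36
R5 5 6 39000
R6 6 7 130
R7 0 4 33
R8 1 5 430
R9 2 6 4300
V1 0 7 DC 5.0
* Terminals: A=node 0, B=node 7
Nodal analysis, taking node 7 as the 0 V reference.
Source V1 fixes V_0 = 5 V.
KCL at each unknown node (sum of currents leaving = 0; resistances in Ω):
  Node 1: (V_1 - 5)/2 + (V_1 - V_2)/2 + (V_1 - V_5)/430 = 0
  Node 2: (V_2 - V_1)/2 + (V_2 - V_3)/330 + (V_2 - V_6)/4300 = 0
  Node 3: (V_3 - V_2)/330 + (V_3 - 0)/3.9 = 0
  Node 4: (V_4 - V_5)/36 + (V_4 - 5)/33 = 0
  Node 5: (V_5 - V_4)/36 + (V_5 - V_6)/39000 + (V_5 - V_1)/430 = 0
  Node 6: (V_6 - V_5)/39000 + (V_6 - 0)/130 + (V_6 - V_2)/4300 = 0
Collecting terms (coefficients in siemens):
  1.002·V_1 - 0.5·V_2 - 0.002326·V_5 = 2.5
  0.5033·V_2 - 0.5·V_1 - 0.00303·V_3 - 0.0002326·V_6 = 0
  0.2594·V_3 - 0.00303·V_2 = 0
  0.05808·V_4 - 0.02778·V_5 = 0.1515
  0.03013·V_5 - 0.002326·V_1 - 0.02778·V_4 - 0.00002564·V_6 = 0
  0.007951·V_6 - 0.0002326·V_2 - 0.00002564·V_5 = 0
Solving these 6 simultaneous equations (Gaussian elimination) gives:
  V_1 = 4.968 V, V_2 = 4.937 V, V_3 = 0.05766 V, V_4 = 4.994 V
  V_5 = 4.988 V, V_6 = 0.1605 V
Power in each resistor, P = (ΔV)²/R:
  P_R1 = (5 - 4.968)²/2 = 0.0005024 W
  P_R2 = (4.968 - 4.937)²/2 = 0.0005053 W
  P_R3 = (4.937 - 0.05766)²/330 = 0.07213 W
  P_R4 = (4.994 - 4.988)²/36 = 0.000001043 W
  P_R5 = (4.988 - 0.1605)²/39000 = 0.0005976 W
  P_R6 = (0.1605 - 0)²/130 = 0.0001981 W
  P_R7 = (5 - 4.994)²/33 = 0.0000009559 W
  P_R8 = (4.968 - 4.988)²/430 = 0.000000926 W
  P_R9 = (4.937 - 0.1605)²/4300 = 0.005305 W
  P_R10 = (0.05766 - 0)²/3.9 = 0.0008525 W
P_total = P_R1 + P_R2 + P_R3 + P_R4 + P_R5 + P_R6 + P_R7 + P_R8 + P_R9 + P_R10 = 0.08009 W

Final answer: 0.08009 W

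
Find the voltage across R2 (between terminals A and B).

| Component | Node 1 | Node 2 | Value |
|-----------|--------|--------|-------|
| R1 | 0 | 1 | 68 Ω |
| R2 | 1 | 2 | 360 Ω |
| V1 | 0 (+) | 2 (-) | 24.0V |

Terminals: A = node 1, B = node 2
R1 and R2 are in series across V1 (node 0 → node 1 → node 2), and the output A–B is taken across R2, so this is a voltage divider.
Series current: I = V1/(R1 + R2) = 24/(68 + 360) = 24/428 = 0.05607 A
V_R2 = I × R2 = V1 × R2/(R1 + R2) = 24 × 360/428 = 20.19 V

Final answer: 20.19 V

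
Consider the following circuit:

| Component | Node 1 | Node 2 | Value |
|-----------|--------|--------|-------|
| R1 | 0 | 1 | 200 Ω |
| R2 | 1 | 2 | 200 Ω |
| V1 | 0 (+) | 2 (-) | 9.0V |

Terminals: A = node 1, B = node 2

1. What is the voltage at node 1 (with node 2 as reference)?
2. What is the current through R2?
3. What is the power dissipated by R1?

Nodal analysis, taking node 2 as the 0 V reference.
Source V1 fixes V_0 = 9 V.
KCL at each unknown node (sum of currents leaving = 0; resistances in Ω):
  Node 1: (V_1 - 9)/200 + (V_1 - 0)/200 = 0
Collecting terms: 0.01 × V_1 = 0.045  =>  V_1 = 4.5 V
Part 1:
  Read off the nodal solution: V_1 = 4.5 V
Part 2:
  I_R2 = (V_1 - V_2)/R2 = (4.5 - 0)/200 = 0.0225 A
  Magnitude: I_R2 = 0.0225 A
Part 3:
  I_R1 = (V_0 - V_1)/R1 = (9 - 4.5)/200 = 0.0225 A
  P_R1 = I_R1² × R1 = (0.0225)² × 200 = 0.1013 W

Final answers:
1. V_1 = 4.5 V
2. I_R2 = 0.0225 A
3. P_R1 = 0.1013 W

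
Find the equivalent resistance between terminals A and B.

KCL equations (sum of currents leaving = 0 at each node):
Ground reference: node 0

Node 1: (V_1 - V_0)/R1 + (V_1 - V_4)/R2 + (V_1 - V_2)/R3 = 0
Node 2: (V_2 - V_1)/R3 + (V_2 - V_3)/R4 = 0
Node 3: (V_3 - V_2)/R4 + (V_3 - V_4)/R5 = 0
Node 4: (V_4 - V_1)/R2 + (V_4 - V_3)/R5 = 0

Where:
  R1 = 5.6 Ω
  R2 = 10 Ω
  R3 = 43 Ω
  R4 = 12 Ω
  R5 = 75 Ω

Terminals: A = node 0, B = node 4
Reduce the network between node 0 (A) and node 4 (B) by series/parallel combination:
  Rs1 = R3 + R4 (series, joined only at node 2) = 43 + 12 = 55 Ω
  Rs2 = R5 + Rs1 (series, joined only at node 3) = 75 + 55 = 130 Ω
  Rp1 = R2 ‖ Rs2 (parallel, both between nodes 1 and 4) = 1/(1/10 + 1/130) = 9.286 Ω
  Rs3 = R1 + Rp1 (series, joined only at node 1) = 5.6 + 9.286 = 14.89 Ω
R_eq = 14.89 Ω

Final answer: 14.89 Ω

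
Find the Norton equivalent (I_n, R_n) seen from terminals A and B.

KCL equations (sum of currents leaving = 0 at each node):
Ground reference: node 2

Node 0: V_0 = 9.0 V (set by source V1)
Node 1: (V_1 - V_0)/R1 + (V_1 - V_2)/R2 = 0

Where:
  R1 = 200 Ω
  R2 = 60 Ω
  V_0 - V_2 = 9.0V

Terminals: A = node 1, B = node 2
Find the Thévenin equivalent first; then I_n = V_th/R_th and R_n = R_th.
Step 1 — V_th is the open-circuit voltage V_A - V_B (nothing connected across the terminals).
Nodal analysis, taking node 2 as the 0 V reference.
Source V1 fixes V_0 = 9 V.
KCL at each unknown node (sum of currents leaving = 0; resistances in Ω):
  Node 1: (V_1 - 9)/200 + (V_1 - 0)/60 = 0
Collecting terms: 0.02167 × V_1 = 0.045  =>  V_1 = 2.077 V
V_th = V_1 - V_2 = 2.077 - 0 = 2.077 V
Step 2 — R_th: zero the source — replace V1 by a short circuit (node 2 merges into node 0) — and find the resistance seen between A (node 1) and B (node 0).
Reduce the network between node 1 (A) and node 0 (B) by series/parallel combination:
  Rp1 = R1 ‖ R2 (parallel, both between nodes 0 and 1) = 1/(1/200 + 1/60) = 46.15 Ω
R_th = 46.15 Ω
I_n = V_th/R_th = 2.077/46.15 = 0.045 A, and R_n = R_th = 46.15 Ω

Final answer: I_n = 0.045 A, R_n = 46.15 Ω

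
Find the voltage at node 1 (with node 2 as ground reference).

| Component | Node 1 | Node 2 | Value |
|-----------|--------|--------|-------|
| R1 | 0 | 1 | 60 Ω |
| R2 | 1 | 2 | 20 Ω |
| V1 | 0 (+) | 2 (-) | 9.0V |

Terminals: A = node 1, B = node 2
Nodal analysis, taking node 2 as the 0 V reference.
Source V1 fixes V_0 = 9 V.
KCL at each unknown node (sum of currents leaving = 0; resistances in Ω):
  Node 1: (V_1 - 9)/60 + (V_1 - 0)/20 = 0
Collecting terms: 0.06667 × V_1 = 0.15  =>  V_1 = 2.25 V
The requested potential is V_1 = 2.25 V.

Final answer: V_1 = 2.25 V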